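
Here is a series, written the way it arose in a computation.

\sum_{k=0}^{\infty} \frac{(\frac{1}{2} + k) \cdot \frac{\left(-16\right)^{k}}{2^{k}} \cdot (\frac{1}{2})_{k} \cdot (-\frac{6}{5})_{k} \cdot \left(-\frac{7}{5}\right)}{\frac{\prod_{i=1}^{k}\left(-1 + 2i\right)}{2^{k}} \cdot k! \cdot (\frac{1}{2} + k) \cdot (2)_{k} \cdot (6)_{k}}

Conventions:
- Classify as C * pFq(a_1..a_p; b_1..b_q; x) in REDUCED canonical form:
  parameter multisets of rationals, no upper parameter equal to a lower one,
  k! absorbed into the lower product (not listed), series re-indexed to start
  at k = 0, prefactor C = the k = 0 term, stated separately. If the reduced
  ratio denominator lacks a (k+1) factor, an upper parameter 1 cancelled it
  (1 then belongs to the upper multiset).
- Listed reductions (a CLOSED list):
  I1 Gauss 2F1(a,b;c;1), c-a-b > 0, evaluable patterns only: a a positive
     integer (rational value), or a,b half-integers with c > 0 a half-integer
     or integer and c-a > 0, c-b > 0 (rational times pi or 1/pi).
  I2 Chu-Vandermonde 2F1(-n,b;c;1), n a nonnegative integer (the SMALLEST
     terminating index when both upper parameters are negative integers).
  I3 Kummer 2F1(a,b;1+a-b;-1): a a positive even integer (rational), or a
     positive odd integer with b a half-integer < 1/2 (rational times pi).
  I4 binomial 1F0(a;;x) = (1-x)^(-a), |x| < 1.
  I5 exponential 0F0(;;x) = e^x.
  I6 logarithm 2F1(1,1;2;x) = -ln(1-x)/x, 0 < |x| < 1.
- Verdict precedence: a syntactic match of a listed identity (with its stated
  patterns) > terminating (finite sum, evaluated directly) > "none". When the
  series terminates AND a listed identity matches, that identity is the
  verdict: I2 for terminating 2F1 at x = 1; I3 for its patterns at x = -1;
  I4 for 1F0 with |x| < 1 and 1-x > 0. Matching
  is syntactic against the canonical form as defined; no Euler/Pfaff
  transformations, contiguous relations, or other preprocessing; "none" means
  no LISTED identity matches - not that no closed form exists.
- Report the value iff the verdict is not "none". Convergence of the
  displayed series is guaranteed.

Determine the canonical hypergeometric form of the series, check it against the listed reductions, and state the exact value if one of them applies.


Reduced: x = -8, 1F2, upper = {-\frac{6}{5}}, lower = {2, 6}, C = -\frac{7}{5}. Verdict: none. No listed pattern accepts 1F2(-\frac{6}{5}; 2, 6; -8).

Key step: x = -8 and the parameter 1/2 appears in both the upper and lower lists and cancels (alongside the other common factor).
Adjacent-term ratio: r(k) = -8 * (k-\frac{6}{5}) / [(k+2) (k+6) (k+1)] ; factor over Q: parameters, x = -8, and C = -\frac{7}{5}.


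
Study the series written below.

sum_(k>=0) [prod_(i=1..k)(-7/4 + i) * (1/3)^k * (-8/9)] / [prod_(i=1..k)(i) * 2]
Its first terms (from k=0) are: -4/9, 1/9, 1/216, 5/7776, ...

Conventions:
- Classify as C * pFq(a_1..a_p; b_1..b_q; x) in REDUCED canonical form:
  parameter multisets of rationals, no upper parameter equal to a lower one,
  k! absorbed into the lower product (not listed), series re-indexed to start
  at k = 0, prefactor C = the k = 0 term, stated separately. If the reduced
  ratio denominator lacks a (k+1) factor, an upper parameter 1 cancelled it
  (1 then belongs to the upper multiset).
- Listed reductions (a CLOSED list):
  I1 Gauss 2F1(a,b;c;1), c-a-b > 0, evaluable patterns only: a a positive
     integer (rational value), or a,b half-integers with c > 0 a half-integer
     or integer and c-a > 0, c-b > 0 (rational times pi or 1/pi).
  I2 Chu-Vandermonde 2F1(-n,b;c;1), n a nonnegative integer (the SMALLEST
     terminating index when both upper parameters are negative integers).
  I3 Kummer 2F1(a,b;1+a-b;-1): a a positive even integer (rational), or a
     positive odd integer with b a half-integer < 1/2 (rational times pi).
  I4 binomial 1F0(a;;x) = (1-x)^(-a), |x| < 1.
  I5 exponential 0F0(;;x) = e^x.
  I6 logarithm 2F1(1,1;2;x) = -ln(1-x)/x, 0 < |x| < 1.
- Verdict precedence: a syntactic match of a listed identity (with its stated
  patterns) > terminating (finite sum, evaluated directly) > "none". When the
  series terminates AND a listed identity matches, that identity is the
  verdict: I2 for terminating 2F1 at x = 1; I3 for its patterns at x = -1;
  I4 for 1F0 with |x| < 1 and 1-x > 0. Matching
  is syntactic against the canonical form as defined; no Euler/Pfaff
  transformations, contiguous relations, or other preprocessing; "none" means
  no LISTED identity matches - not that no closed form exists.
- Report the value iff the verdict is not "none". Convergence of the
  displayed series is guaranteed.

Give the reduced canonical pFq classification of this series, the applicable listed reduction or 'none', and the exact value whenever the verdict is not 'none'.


First insight: with t_0 = -4/9, the running product (C = -4/9, x = 1/3) telescopes to a rising factorial.
Consecutive-term ratio: r(k) = (1/3) * (k-3/4) / [(k+1)] - rational; roots negated = parameters, x = (1/3), C = -4/9.

The series (x = 1/3) is 1F0: upper {-3/4}, lower {-}, prefactor -4/9. Verdict: the I4 binomial reduction applies (the 1F0 binomial series: exponent 3/4, x = 1/3). Sum: (-4/9) * (2/3)^(3/4).


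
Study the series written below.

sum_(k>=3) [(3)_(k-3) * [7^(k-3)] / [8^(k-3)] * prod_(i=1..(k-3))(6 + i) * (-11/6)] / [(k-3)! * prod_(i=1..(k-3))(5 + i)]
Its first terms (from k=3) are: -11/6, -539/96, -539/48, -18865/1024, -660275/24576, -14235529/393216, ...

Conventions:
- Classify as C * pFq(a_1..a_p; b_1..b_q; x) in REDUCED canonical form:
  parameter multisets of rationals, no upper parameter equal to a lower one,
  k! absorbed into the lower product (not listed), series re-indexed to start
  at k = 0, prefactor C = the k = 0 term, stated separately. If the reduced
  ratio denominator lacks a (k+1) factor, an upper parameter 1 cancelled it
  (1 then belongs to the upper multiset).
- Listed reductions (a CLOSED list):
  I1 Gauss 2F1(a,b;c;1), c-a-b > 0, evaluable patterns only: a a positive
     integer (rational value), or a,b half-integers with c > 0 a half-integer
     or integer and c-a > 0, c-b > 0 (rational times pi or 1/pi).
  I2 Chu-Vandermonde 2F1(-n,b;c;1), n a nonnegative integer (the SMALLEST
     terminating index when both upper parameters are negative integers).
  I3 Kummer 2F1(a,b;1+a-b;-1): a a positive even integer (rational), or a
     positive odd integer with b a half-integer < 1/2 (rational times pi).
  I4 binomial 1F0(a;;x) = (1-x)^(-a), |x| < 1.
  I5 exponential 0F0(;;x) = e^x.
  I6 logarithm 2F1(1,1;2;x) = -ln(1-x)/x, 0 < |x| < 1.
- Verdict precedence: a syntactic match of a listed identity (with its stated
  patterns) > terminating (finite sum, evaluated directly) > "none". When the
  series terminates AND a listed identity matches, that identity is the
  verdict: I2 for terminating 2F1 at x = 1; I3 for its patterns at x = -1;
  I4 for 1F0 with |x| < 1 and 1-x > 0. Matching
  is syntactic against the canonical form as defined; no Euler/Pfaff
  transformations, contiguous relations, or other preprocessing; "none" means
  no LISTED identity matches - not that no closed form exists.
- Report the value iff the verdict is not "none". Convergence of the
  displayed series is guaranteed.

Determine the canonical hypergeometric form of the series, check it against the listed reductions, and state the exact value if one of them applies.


This is -11/6 * 2F1(3, 7; 6; 7/8) in reduced canonical form. Verdict: none (x = 7/8): each listed identity misses the multisets {3, 7} ; {6}.

The tell: t_0 = -11/6 here, and the two geometric factors (C = -11/6) combine into one argument.
Step ratio: r(k) = (7/8) * (k+3) (k+7) / [(k+6) (k+1)] - rational in k. x = (7/8); t_0 = -11/6; negate the roots.


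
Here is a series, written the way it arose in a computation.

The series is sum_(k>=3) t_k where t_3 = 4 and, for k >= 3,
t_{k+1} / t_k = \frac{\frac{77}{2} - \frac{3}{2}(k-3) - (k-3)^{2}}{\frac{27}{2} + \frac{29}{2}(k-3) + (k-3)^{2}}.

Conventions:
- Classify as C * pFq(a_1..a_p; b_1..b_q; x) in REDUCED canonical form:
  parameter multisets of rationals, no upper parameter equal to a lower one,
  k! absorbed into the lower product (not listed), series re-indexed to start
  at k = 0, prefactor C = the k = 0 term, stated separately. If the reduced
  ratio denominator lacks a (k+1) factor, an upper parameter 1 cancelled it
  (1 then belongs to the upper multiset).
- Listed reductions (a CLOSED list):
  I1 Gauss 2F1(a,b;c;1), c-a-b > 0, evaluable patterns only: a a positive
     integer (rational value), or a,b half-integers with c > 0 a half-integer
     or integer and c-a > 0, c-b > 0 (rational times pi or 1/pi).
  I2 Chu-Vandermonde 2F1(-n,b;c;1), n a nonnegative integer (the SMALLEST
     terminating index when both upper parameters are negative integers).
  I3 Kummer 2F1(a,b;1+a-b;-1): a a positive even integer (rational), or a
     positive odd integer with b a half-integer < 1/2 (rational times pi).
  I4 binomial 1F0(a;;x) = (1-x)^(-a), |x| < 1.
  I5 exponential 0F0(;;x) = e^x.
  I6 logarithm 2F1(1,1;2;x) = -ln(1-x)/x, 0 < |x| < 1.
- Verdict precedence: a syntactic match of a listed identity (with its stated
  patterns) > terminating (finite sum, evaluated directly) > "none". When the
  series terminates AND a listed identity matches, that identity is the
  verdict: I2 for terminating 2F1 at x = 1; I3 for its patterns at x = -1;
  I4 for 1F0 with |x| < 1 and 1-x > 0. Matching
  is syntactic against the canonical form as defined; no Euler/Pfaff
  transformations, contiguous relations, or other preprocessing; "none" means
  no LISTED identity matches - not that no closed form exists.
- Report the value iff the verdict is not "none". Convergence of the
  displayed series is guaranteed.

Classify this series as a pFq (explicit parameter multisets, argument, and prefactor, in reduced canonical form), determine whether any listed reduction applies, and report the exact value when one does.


First insight: x = -1 and factor the ratio over Q (C = 4): negated roots = parameters.
Term ratio: r(k) = -1 * (k-\frac{11}{2}) (k+7) / [(k+\frac{27}{2}) (k+1)] - rational in k. x = -1; t_0 = 4; negate the roots.

Canonical form: C = 4 times 2F1 with upper {-\frac{11}{2}, 7}, lower {\frac{27}{2}}, x = -1. Verdict: this is Kummer (I3) (x = -1; c = \frac{27}{2} equals 1+a-b for upper {-\frac{11}{2}, 7}: listed pattern). Value: \frac{929553625}{67108864} \cdot \pi.


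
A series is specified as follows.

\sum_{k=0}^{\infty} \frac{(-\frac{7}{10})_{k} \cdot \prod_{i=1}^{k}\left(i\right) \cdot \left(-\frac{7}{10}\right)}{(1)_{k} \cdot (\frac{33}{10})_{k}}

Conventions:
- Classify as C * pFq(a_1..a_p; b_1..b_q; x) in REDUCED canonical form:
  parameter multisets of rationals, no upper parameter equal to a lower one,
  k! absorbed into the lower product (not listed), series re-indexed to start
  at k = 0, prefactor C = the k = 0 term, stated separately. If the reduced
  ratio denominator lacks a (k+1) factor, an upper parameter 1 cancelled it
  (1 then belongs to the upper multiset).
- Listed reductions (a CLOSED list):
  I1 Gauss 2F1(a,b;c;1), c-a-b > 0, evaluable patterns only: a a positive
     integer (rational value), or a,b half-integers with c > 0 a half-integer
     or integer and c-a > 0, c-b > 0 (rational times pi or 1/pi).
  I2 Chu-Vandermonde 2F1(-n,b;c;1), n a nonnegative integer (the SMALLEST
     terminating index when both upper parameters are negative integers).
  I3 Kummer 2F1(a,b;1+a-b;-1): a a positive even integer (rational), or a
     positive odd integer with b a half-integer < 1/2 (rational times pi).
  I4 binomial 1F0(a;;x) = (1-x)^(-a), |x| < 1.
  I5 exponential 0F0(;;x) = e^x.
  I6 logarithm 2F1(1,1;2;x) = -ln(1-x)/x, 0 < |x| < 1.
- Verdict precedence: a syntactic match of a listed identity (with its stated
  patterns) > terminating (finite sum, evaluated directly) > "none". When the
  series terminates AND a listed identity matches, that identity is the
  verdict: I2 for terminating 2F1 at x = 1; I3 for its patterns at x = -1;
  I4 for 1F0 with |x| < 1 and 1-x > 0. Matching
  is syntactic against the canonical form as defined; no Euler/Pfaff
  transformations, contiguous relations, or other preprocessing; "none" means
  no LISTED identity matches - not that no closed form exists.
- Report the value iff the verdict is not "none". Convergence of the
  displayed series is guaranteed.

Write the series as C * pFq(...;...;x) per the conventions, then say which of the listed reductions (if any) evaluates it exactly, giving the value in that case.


The series (x = 1) is 2F1: upper {-\frac{7}{10}, 1}, lower {\frac{33}{10}}, prefactor -\frac{7}{10}. Verdict (x = 1): Gauss's theorem (I1) applies (x = 1: the Gamma ratio telescopes since c-a-b = 3 > 0 and a = 1 in Z>0). Exact value: -\frac{161}{300}.

Structural cue: x = 1 and the running product (prefactor -7/10) telescopes to a rising factorial.
Consecutive-term ratio: r(k) = 1 * (k-\frac{7}{10}) (k+1) / [(k+\frac{33}{10}) (k+1)] ; factor over Q: parameters, x = 1, and C = -\frac{7}{10}.


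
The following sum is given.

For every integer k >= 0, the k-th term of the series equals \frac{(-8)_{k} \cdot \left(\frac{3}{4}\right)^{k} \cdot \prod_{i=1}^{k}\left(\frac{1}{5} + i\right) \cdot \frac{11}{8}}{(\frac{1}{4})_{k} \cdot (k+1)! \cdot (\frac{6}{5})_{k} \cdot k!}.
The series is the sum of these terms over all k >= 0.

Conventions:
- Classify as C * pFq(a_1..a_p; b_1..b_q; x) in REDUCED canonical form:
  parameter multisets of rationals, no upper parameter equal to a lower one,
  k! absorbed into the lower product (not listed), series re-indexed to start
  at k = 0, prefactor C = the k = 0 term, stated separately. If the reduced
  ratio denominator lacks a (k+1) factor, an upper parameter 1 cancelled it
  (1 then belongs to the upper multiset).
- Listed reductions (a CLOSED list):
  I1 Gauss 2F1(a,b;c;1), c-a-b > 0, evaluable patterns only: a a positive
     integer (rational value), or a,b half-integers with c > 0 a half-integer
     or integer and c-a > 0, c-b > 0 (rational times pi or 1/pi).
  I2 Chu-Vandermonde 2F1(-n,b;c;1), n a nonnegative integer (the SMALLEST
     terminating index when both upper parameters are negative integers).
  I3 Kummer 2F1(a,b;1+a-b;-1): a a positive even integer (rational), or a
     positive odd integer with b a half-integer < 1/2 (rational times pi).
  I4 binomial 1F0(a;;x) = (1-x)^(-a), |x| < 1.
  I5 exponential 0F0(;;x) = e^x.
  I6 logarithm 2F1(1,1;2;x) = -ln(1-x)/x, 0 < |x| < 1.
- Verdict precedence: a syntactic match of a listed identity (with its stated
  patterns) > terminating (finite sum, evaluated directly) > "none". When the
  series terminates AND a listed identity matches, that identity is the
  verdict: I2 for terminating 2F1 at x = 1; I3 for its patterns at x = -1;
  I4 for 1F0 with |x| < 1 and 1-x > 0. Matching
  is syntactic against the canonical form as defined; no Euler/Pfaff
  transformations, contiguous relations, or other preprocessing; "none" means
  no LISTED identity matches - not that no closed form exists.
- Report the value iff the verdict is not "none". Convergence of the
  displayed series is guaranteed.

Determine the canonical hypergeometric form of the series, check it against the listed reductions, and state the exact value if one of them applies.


x = \frac{3}{4} here; the reduced form reads 1F2, upper {-8}, lower {\frac{1}{4}, 2}, C = \frac{11}{8}. Verdict: terminating. With -8 upstairs the series is a 9-term polynomial sum; evaluated term by term. Its exact value is -\frac{216724623467}{40197248000}.

Key step: t_0 = \frac{11}{8} here, and the denominator's factorial ratio (prefactor 11/8) is a lower Pochhammer.
Adjacent-term ratio: r(k) = \frac{3}{4} * (k-8) / [(k+\frac{1}{4}) (k+2) (k+1)] - rational in k, leading ratio \frac{3}{4}; with t_0 = \frac{11}{8}, classification follows.


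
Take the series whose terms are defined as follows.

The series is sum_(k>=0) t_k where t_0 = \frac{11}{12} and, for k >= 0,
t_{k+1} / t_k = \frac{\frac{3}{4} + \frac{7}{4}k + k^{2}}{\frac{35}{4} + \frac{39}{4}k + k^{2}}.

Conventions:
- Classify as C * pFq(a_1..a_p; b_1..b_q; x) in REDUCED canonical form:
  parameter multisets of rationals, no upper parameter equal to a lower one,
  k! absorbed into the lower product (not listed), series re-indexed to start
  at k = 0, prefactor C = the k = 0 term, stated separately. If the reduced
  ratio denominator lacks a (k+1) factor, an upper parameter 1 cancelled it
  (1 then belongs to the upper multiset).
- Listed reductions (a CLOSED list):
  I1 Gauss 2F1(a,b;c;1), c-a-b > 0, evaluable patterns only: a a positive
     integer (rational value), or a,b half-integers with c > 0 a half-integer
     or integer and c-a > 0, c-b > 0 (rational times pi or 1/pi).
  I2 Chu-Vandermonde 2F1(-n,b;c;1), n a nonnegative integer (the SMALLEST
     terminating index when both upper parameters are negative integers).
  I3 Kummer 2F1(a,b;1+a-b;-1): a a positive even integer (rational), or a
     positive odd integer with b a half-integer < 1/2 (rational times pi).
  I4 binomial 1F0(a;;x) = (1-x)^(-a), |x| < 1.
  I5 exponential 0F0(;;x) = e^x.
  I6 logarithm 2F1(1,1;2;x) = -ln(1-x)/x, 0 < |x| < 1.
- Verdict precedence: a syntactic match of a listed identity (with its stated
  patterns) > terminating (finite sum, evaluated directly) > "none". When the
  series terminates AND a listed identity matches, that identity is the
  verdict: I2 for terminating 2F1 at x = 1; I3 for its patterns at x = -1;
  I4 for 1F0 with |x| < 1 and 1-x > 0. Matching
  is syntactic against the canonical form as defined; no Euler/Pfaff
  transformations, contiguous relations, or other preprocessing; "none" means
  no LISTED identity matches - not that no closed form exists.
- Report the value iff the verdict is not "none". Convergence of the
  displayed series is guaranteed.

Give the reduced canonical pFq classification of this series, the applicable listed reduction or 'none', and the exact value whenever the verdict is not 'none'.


First insight: x = 1 and factor the ratio over Q (prefactor 11/12): negated roots = parameters.
Step ratio: r(k) = 1 * (k+\frac{3}{4}) (k+1) / [(k+\frac{35}{4}) (k+1)] - poly over poly, x = 1 from leading terms; C = \frac{11}{12} at k = 0.

The series (x = 1) is 2F1: upper {\frac{3}{4}, 1}, lower {\frac{35}{4}}, prefactor \frac{11}{12}. Verdict: this is Gauss's theorem (I1) (x = 1: the Gamma ratio telescopes since c-a-b = 7 > 0 and a = 1 in Z>0). Its exact value is \frac{341}{336}.


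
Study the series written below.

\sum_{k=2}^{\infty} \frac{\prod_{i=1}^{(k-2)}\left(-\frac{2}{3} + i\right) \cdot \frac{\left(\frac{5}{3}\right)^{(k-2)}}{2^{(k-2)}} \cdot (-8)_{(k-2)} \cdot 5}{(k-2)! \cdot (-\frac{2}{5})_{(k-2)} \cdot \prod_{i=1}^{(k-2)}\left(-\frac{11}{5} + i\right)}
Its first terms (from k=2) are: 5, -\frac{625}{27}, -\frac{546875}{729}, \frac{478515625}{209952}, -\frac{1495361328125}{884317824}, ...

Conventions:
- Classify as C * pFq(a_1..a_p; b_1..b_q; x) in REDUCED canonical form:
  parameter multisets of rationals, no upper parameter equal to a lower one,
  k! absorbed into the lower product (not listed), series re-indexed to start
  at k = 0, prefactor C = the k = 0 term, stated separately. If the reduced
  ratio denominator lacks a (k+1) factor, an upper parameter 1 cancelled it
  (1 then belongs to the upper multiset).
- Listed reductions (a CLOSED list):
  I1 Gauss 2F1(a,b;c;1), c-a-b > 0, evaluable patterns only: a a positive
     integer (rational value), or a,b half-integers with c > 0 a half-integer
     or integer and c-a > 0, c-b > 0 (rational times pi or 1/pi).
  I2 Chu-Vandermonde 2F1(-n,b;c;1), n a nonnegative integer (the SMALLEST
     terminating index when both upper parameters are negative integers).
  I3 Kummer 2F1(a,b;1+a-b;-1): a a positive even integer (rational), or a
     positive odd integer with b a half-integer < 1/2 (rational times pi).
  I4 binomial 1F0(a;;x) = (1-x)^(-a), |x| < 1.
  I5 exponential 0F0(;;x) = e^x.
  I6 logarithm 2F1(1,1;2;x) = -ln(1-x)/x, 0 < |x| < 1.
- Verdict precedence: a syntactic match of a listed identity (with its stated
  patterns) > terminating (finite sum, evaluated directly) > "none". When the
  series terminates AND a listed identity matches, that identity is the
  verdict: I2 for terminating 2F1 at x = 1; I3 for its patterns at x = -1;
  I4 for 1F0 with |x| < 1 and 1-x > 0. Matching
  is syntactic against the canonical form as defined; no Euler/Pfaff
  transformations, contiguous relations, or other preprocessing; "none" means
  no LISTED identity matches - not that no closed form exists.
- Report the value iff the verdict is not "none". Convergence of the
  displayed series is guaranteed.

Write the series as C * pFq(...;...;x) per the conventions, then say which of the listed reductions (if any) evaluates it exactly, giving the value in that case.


At argument \frac{5}{6}: a 2F2 with upper {-8, \frac{1}{3}}, lower {-\frac{6}{5}, -\frac{2}{5}}, scaled by C = 5. Verdict: terminating (-8 upstairs). 9 nonzero terms in all; added directly. Its exact value is \frac{187746551611881433475855}{762347253034324279296}.

Key step: x = \frac{5}{6} and the running product (prefactor 5) telescopes to a rising factorial.
Term ratio: r(k) = \frac{5}{6} * (k-8) (k+\frac{1}{3}) / [(k-\frac{6}{5}) (k-\frac{2}{5}) (k+1)] - poly over poly, x = \frac{5}{6} from leading terms; C = 5 at k = 0.


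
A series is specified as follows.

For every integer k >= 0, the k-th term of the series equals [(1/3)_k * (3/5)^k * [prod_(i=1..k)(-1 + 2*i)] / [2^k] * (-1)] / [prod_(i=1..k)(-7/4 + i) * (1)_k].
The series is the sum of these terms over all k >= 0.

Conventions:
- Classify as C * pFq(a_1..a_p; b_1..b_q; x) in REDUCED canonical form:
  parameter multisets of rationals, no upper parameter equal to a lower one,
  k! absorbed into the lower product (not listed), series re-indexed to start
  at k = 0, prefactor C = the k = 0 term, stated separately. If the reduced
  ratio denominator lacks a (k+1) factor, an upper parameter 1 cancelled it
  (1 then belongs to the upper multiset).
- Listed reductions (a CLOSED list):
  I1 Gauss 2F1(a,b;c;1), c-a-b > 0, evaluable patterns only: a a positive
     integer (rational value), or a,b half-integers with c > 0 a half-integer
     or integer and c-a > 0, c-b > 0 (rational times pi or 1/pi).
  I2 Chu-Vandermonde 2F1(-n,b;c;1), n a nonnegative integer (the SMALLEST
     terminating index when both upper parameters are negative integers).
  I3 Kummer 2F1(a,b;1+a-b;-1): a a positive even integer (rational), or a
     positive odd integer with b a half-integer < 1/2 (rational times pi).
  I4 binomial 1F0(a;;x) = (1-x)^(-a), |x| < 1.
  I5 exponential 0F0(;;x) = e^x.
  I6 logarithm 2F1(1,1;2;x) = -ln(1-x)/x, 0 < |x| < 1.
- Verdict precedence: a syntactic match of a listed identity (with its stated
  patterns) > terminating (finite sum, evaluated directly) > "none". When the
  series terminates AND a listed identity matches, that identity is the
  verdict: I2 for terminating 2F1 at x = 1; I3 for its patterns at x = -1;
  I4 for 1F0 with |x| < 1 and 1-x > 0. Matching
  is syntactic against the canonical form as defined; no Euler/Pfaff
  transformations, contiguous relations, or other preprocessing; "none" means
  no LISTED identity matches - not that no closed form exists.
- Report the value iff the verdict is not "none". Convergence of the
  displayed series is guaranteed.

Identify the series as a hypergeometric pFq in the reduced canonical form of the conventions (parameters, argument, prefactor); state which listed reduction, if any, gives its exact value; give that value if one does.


This is -1 * 2F1(1/3, 1/2; -3/4; 3/5) in reduced canonical form. Verdict: no listed reduction: x = 3/5 and upper {1/3, 1/2} fail every I1-I6 pattern.

Key observation: from the first term -1: (1)_k (prefactor -1) is k! itself.
Consecutive-term ratio: r(k) = (3/5) * (k+1/3) (k+1/2) / [(k-3/4) (k+1)] - rational in k, leading ratio (3/5); with t_0 = -1, classification follows.


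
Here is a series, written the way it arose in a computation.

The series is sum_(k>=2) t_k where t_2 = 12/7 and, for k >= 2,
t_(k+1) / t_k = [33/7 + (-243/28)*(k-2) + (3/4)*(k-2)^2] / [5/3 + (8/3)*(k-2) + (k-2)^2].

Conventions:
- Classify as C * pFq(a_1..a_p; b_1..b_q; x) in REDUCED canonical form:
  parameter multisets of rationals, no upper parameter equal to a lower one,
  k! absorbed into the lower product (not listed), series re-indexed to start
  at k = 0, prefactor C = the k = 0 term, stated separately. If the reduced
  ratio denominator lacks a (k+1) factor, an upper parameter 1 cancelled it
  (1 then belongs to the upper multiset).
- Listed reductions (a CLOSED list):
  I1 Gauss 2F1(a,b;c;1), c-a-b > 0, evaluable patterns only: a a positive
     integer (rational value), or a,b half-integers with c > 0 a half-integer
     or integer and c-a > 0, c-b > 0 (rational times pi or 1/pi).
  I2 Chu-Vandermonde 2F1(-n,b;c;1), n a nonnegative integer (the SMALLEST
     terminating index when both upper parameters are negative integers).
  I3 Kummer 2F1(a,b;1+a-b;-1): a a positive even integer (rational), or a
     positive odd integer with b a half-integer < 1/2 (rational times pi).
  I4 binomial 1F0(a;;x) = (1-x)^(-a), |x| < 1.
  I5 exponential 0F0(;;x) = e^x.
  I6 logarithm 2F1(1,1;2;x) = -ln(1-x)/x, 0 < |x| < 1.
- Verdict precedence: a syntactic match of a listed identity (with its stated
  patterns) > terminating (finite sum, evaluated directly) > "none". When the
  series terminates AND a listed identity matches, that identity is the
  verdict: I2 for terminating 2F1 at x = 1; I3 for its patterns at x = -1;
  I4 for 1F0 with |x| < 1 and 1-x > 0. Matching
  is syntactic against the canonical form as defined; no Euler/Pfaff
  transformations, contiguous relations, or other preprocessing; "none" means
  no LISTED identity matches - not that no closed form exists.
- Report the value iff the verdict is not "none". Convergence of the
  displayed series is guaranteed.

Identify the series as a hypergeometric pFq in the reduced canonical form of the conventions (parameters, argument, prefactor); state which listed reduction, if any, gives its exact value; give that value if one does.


Prefactor 12/7, argument 3/4: 2F1 with upper {-11, -4/7} over lower {5/3}. Verdict: terminating - upper -11 stops the sum at k = 11; the 12 terms are added exactly. Hence: 619752714306557315517609/123330830316049352622080.

Key observation: with t_0 = 12/7, the expanded ratio factors over Q; C = 12/7, roots give parameters.
Step ratio: r(k) = (3/4) * (k-11) (k-4/7) / [(k+5/3) (k+1)] - rational; roots negated = parameters, x = (3/4), C = 12/7.


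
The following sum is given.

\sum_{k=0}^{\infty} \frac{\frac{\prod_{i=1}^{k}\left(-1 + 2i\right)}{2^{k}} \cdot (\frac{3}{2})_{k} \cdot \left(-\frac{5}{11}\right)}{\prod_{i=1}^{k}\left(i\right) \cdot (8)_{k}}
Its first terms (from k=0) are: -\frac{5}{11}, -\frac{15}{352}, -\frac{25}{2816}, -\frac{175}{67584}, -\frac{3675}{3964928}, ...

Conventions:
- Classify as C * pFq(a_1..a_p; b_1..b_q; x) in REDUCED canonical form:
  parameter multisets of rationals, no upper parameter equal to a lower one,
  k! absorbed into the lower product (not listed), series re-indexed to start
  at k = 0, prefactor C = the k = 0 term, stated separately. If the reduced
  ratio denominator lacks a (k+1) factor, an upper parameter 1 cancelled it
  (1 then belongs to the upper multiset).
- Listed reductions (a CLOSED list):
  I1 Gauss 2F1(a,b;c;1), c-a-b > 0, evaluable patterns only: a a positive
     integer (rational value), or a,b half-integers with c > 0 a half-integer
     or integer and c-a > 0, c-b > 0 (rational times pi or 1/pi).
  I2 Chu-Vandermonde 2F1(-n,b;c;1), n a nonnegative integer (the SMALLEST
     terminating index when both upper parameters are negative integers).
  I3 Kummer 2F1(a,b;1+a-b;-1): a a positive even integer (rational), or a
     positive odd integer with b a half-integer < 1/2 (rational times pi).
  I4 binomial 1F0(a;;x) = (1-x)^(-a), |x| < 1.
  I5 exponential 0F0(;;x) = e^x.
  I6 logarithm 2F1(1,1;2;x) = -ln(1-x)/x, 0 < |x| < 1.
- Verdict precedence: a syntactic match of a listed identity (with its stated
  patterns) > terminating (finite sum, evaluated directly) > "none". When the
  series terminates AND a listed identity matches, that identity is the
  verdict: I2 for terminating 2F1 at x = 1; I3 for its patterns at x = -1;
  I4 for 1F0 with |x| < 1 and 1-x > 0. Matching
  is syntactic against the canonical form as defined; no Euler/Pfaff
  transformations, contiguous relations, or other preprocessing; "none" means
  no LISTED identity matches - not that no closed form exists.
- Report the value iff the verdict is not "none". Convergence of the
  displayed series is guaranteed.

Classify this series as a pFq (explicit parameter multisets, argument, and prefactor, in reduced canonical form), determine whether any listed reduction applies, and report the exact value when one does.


Key observation: x = 1 and the odd product 1*3*...*(2k-1) (C = -5/11) is 2^k (1/2)_k.
Step ratio: r(k) = 1 * (k+\frac{1}{2}) (k+\frac{3}{2}) / [(k+8) (k+1)] - rational in k. x = 1; t_0 = -\frac{5}{11}; negate the roots.

Canonical form: C = -\frac{5}{11} times 2F1 with upper {\frac{1}{2}, \frac{3}{2}}, lower {8}, x = 1. Verdict: Gauss's theorem I1 (half-integer case) applies (x = 1; upper {\frac{1}{2}, \frac{3}{2}} half-integers, c = 8 in the evaluable pattern). Value: \left(-\frac{5242880}{3270267}\right) / \pi.


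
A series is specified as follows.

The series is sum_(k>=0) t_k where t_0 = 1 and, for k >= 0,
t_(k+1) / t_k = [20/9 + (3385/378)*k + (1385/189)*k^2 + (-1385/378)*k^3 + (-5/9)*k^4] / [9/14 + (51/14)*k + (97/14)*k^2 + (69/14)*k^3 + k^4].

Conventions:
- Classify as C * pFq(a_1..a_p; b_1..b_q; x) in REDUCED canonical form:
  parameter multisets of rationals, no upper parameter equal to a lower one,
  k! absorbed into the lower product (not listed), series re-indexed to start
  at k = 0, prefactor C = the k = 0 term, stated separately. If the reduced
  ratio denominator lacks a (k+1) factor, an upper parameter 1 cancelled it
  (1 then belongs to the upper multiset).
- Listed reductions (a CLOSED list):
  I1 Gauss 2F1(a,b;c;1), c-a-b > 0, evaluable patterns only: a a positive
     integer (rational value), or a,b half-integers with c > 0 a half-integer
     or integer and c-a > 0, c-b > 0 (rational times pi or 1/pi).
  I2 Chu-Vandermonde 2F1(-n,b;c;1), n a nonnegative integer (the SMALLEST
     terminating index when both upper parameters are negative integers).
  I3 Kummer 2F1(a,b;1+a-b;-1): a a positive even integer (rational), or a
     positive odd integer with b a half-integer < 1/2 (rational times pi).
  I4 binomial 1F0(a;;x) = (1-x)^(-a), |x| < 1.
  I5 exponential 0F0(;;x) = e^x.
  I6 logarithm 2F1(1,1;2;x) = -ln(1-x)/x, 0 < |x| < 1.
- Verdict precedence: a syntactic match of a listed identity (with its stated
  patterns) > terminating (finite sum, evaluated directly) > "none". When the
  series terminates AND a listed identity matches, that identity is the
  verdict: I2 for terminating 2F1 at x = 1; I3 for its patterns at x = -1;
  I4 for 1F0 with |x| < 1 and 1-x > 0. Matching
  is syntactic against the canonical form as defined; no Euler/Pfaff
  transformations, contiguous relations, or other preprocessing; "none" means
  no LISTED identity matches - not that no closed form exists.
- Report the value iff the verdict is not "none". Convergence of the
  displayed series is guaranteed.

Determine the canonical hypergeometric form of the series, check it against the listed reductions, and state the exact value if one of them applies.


With C = 1: the canonical form is 2F1(-7/3, 8; 3; -5/9). Verdict: none here - no I1-I6 shape fits x = -5/9 with lower {3}.

Structural cue: t_0 = 1 here, and cancel k + 1/2 from the displayed ratio first; then C = 1, x = -5/9.
Step ratio: r(k) = (-5/9) * (k-7/3) (k+8) / [(k+3) (k+1)] - rational; roots negated = parameters, x = (-5/9), C = 1.


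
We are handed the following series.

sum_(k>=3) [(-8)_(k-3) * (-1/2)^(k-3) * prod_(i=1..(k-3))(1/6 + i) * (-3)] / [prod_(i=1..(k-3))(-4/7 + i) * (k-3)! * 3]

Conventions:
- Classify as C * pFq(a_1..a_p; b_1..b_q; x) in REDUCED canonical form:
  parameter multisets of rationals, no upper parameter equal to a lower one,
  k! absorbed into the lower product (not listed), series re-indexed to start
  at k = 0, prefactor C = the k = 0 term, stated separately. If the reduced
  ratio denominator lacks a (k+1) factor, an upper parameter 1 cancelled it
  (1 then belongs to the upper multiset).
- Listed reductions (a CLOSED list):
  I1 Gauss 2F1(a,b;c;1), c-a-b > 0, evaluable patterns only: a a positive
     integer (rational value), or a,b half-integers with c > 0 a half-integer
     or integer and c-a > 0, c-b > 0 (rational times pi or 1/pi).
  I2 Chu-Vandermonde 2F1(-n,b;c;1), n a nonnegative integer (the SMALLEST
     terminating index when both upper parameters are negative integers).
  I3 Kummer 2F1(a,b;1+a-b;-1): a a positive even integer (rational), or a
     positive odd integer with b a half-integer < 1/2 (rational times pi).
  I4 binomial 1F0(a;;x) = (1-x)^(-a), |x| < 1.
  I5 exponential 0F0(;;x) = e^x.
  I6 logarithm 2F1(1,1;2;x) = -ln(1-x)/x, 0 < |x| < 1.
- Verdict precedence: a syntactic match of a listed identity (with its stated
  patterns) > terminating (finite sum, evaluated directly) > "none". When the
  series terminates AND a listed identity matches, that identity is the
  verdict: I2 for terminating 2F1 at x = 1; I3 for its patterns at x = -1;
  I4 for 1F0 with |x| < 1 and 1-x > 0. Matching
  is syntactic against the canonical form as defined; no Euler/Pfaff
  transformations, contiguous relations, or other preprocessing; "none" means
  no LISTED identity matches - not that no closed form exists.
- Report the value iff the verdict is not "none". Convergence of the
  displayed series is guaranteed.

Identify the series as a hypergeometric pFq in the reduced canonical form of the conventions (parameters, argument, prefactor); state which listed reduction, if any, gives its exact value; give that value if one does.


Key observation: t_0 = -1 here, and the constant factors (C = -1) combine into one prefactor.
Ratio: r(k) = (-1/2) * (k-8) (k+7/6) / [(k+3/7) (k+1)] ; factor over Q: parameters, x = (-1/2), and C = -1.

Canonical form: C = -1 times 2F1 with upper {-8, 7/6}, lower {3/7}, x = -1/2. Verdict: terminating - upper -8 stops the sum at k = 8; the 9 terms are added exactly. Value: -9465336311305201/75786853810176.


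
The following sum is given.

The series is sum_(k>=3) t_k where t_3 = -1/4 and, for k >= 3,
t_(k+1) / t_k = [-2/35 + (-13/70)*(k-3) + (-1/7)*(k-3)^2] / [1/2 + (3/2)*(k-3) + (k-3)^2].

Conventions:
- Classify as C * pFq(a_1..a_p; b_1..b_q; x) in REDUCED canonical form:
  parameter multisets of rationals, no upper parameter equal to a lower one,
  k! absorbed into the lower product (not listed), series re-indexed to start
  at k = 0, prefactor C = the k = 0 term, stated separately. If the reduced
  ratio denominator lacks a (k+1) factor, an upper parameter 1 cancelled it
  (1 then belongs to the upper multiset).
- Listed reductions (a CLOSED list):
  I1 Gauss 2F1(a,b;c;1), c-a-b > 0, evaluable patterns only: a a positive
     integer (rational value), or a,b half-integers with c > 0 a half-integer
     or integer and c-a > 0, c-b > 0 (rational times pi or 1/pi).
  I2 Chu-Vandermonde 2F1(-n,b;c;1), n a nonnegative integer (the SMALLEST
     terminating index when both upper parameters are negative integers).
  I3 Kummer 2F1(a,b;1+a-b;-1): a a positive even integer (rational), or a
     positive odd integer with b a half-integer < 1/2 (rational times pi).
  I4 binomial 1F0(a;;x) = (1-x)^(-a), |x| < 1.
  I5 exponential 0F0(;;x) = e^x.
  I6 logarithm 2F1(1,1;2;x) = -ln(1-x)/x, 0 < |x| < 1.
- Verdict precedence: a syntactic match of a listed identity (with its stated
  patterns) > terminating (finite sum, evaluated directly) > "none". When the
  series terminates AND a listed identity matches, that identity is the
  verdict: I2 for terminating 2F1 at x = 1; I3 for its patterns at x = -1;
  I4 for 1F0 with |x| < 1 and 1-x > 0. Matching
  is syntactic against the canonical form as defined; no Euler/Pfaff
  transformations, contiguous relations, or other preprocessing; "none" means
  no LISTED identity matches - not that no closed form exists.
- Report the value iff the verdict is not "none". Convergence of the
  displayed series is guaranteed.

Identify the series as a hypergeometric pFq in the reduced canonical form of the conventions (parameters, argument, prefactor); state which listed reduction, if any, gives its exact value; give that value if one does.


Key step: t_0 = -1/4 here, and the expanded ratio factors over Q; prefactor -1/4, roots give parameters.
Term ratio: r(k) = (-1/7) * (k+4/5) / [(k+1)] - rational in k, leading ratio (-1/7); with t_0 = -1/4, classification follows.

At argument -1/7: a 1F0 with upper {4/5}, lower {-}, scaled by C = -1/4. Verdict at x = -1/7: the I4 binomial reduction matches (the 1F0 binomial series: exponent -4/5, x = -1/7). Value: (-1/4) * (8/7)^(-4/5).


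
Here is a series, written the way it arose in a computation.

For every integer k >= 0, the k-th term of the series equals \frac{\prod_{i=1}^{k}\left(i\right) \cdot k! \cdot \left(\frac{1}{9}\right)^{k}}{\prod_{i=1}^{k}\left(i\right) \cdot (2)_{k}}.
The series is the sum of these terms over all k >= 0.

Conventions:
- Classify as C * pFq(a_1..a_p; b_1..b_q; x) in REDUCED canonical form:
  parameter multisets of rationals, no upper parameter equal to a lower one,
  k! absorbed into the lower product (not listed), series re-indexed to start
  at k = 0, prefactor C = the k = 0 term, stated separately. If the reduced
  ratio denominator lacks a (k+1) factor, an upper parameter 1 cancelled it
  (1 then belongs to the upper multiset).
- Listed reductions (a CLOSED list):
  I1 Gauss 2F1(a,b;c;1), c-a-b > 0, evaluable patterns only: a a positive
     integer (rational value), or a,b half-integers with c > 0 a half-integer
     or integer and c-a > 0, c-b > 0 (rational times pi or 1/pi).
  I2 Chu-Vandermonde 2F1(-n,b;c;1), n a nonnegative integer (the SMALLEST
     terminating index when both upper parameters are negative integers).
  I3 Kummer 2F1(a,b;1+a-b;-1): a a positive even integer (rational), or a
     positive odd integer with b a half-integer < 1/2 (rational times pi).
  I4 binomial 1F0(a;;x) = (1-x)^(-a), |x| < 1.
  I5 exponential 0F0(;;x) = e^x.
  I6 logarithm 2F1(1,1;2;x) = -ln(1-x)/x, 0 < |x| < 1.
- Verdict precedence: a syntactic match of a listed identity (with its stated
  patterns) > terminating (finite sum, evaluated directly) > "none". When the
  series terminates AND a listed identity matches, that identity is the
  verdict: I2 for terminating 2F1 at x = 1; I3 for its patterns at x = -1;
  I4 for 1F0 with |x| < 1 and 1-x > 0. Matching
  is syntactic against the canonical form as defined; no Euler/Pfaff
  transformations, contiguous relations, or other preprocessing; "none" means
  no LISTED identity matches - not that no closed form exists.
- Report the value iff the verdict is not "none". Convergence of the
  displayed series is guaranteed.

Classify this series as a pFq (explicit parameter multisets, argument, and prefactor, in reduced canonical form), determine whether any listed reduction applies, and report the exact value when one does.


With C = 1: the canonical form is 2F1(1, 1; 2; \frac{1}{9}). Verdict: the logarithmic series (I6) matches (the logarithm: parameters (1,1;2), x = \frac{1}{9}). Value: \left(-9\right) \cdot \ln\left(\frac{8}{9}\right).

First insight: t_0 being 1, the product of the first k integers (C = 1) is k!.
Consecutive-term ratio: r(k) = \frac{1}{9} * (k+1) (k+1) / [(k+2) (k+1)] - rational in k, leading ratio \frac{1}{9}; with t_0 = 1, classification follows.


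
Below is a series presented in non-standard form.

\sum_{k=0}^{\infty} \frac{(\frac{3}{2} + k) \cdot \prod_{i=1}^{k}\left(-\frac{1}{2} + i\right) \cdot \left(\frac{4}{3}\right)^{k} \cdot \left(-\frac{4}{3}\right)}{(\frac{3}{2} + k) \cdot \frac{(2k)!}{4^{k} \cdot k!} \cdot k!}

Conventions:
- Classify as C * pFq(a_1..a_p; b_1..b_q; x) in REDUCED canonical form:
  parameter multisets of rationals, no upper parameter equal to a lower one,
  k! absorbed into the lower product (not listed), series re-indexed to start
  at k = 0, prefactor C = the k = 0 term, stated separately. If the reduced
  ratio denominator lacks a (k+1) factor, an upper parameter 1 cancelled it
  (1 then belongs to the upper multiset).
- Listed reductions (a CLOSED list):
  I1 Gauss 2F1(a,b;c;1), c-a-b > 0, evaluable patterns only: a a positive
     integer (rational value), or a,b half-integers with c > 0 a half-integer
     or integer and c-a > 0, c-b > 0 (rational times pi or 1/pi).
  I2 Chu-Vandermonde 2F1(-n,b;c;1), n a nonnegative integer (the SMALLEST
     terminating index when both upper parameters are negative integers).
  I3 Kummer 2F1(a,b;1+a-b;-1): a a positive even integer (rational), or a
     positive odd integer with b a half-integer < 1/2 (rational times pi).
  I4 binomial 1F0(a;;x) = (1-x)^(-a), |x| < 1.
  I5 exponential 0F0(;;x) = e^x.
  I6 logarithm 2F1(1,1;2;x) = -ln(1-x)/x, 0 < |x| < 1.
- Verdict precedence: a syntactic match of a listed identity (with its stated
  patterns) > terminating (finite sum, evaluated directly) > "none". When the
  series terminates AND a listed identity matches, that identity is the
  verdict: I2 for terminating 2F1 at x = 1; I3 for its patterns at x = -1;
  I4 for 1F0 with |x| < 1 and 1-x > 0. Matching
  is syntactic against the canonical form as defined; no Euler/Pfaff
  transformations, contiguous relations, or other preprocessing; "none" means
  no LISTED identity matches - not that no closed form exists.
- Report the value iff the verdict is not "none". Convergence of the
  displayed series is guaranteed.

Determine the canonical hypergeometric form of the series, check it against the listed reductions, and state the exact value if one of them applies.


Reduced: x = \frac{4}{3}, 0F0, upper = {-}, lower = {-}, C = -\frac{4}{3}. Verdict: the exponential series (I5) matches (the 0F0 exponential series at x = \frac{4}{3}). Value: \left(-\frac{4}{3}\right) \cdot e^{\frac{4}{3}}.

First insight: from the first term -\frac{4}{3}: the running product (C = -4/3, x = 4/3) telescopes to a rising factorial.
Adjacent-term ratio: r(k) = \frac{4}{3} * 1 / [(k+1)] - rational; roots negated = parameters, x = \frac{4}{3}, C = -\frac{4}{3}.
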